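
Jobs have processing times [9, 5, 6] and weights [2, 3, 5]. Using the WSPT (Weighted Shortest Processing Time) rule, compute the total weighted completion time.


Compute p/w ratios and sort ascending (WSPT): [(6, 5), (5, 3), (9, 2)]
Compute weighted completion times:
  Job (p=6,w=5): C=6, w*C=5*6=30
  Job (p=5,w=3): C=11, w*C=3*11=33
  Job (p=9,w=2): C=20, w*C=2*20=40
Total weighted completion time = 103

103


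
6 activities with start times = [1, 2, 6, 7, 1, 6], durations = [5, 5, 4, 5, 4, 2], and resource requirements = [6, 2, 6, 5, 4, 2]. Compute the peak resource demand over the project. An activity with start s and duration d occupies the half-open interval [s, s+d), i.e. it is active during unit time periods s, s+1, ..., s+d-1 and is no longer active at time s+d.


Each activity i is active on [start_i, start_i + duration_i).
Compute total resource usage per time slot:
  t=0: active resources = [], total = 0
  t=1: active resources = [6, 4], total = 10
  t=2: active resources = [6, 2, 4], total = 12
  t=3: active resources = [6, 2, 4], total = 12
  t=4: active resources = [6, 2, 4], total = 12
  t=5: active resources = [6, 2], total = 8
  t=6: active resources = [2, 6, 2], total = 10
  t=7: active resources = [6, 5, 2], total = 13
  t=8: active resources = [6, 5], total = 11
  t=9: active resources = [6, 5], total = 11
  t=10: active resources = [5], total = 5
  t=11: active resources = [5], total = 5
Peak resource demand = 13

13


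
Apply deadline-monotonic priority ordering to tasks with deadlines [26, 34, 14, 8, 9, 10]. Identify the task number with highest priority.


Sort tasks by relative deadline (ascending):
  Task 4: deadline = 8
  Task 5: deadline = 9
  Task 6: deadline = 10
  Task 3: deadline = 14
  Task 1: deadline = 26
  Task 2: deadline = 34
Priority order (highest first): [4, 5, 6, 3, 1, 2]
Highest priority task = 4

4


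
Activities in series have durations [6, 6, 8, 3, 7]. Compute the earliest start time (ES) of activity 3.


Activity 3 starts after activities 1 through 2 complete.
Predecessor durations: [6, 6]
ES = 6 + 6 = 12

12


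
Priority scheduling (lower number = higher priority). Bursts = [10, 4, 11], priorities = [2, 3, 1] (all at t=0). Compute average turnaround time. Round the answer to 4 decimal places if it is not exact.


Sort by priority (ascending = highest first):
Order: [(1, 11), (2, 10), (3, 4)]
Completion times:
  Priority 1, burst=11, C=11
  Priority 2, burst=10, C=21
  Priority 3, burst=4, C=25
Average turnaround = 57/3 = 19.0

19.0


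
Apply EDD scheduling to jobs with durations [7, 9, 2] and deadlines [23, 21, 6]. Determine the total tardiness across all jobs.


Sort by due date (EDD order): [(2, 6), (9, 21), (7, 23)]
Compute completion times and tardiness:
  Job 1: p=2, d=6, C=2, tardiness=max(0,2-6)=0
  Job 2: p=9, d=21, C=11, tardiness=max(0,11-21)=0
  Job 3: p=7, d=23, C=18, tardiness=max(0,18-23)=0
Total tardiness = 0

0


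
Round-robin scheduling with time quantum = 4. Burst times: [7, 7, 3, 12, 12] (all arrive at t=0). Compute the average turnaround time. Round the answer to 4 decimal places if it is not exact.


Time quantum = 4
Execution trace:
  J1 runs 4 units, time = 4
  J2 runs 4 units, time = 8
  J3 runs 3 units, time = 11
  J4 runs 4 units, time = 15
  J5 runs 4 units, time = 19
  J1 runs 3 units, time = 22
  J2 runs 3 units, time = 25
  J4 runs 4 units, time = 29
  J5 runs 4 units, time = 33
  J4 runs 4 units, time = 37
  J5 runs 4 units, time = 41
Finish times: [22, 25, 11, 37, 41]
Average turnaround = 136/5 = 27.2

27.2


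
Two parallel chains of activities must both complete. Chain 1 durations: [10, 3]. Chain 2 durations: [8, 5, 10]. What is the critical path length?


Path A total = 10 + 3 = 13
Path B total = 8 + 5 + 10 = 23
Critical path = longest path = max(13, 23) = 23

23


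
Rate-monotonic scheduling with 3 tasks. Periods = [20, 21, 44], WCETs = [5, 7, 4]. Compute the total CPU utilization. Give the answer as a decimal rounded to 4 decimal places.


Compute individual utilizations (exact fractions):
  Task 1: C/T = 5/20 = 1/4 (approx. 0.25)
  Task 2: C/T = 7/21 = 1/3 (approx. 0.3333)
  Task 3: C/T = 4/44 = 1/11 (approx. 0.0909)
Total utilization U = 1/4 + 1/3 + 1/11 = 89/132
Rounded to 4 decimal places: U = 0.6742
RM (Liu & Layland) bound for 3 tasks = 0.779763; compare with U = 89/132 (approx. 0.674242)
U <= bound, so schedulable by RM sufficient condition.

0.6742


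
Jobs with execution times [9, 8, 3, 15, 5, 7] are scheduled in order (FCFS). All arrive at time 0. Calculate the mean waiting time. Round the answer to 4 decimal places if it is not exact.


FCFS order (as given): [9, 8, 3, 15, 5, 7]
Waiting times:
  Job 1: wait = 0
  Job 2: wait = 9
  Job 3: wait = 17
  Job 4: wait = 20
  Job 5: wait = 35
  Job 6: wait = 40
Sum of waiting times = 121
Average waiting time = 121/6 = 20.1667

20.1667


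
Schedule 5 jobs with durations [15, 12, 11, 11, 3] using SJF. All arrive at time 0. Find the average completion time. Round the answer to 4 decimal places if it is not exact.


SJF order (ascending): [3, 11, 11, 12, 15]
Completion times:
  Job 1: burst=3, C=3
  Job 2: burst=11, C=14
  Job 3: burst=11, C=25
  Job 4: burst=12, C=37
  Job 5: burst=15, C=52
Average completion = 131/5 = 26.2

26.2


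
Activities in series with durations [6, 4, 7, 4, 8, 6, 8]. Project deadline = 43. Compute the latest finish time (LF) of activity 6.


LF(activity 6) = deadline - sum of successor durations
Successors: activities 7 through 7 with durations [8]
Sum of successor durations = 8
LF = 43 - 8 = 35

35


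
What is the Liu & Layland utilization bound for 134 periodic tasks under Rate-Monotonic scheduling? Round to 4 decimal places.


Compute 2^(1/134) = 1.0051861419
Subtract 1: 1.0051861419 - 1 = 0.0051861419
Multiply by n: 134 * 0.0051861419 = 0.6949430146
Round to 4 dp: 0.6949

0.6949


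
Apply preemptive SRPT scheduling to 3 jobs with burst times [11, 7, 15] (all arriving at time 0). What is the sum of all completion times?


Since all jobs arrive at t=0, SRPT equals SPT ordering.
SPT order: [7, 11, 15]
Completion times:
  Job 1: p=7, C=7
  Job 2: p=11, C=18
  Job 3: p=15, C=33
Total completion time = 7 + 18 + 33 = 58

58


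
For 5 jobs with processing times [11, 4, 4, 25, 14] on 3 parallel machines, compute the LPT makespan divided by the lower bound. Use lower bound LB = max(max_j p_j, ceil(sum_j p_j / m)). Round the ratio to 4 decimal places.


LPT order: [25, 14, 11, 4, 4]
Machine loads after assignment: [25, 18, 15]
LPT makespan = 25
Lower bound = max(max_job, ceil(total/3)) = max(25, 20) = 25
Ratio = 25 / 25 = 1.0

1.0


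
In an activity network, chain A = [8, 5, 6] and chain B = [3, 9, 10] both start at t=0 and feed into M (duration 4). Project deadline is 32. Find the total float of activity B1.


Forward pass: ES(B1) = sum of predecessors on chain B = 0
EF = ES + duration = 0 + 3 = 3
Backward pass: LF(M) = deadline = 32; LS(M) = 32 - 4 = 28
LF(B1) = LS(M) - sum(successors on chain B) = 28 - 19 = 9
LS = LF - duration = 9 - 3 = 6
Total float = LS - ES = 6 - 0 = 6

6


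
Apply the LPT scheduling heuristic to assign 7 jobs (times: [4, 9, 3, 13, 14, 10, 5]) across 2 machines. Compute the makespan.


Sort jobs in decreasing order (LPT): [14, 13, 10, 9, 5, 4, 3]
Assign each job to the least loaded machine:
  Machine 1: jobs [14, 9, 5], load = 28
  Machine 2: jobs [13, 10, 4, 3], load = 30
Makespan = max load = 30

30


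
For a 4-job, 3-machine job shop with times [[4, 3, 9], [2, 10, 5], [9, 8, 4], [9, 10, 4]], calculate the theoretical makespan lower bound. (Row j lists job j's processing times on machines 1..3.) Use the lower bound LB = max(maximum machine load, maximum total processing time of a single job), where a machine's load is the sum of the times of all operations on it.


Machine loads:
  Machine 1: 4 + 2 + 9 + 9 = 24
  Machine 2: 3 + 10 + 8 + 10 = 31
  Machine 3: 9 + 5 + 4 + 4 = 22
Max machine load = 31
Job totals:
  Job 1: 16
  Job 2: 17
  Job 3: 21
  Job 4: 23
Max job total = 23
Lower bound = max(31, 23) = 31

31


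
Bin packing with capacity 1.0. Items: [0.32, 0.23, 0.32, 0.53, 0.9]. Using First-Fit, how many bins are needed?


Place items sequentially using First-Fit:
  Item 0.32 -> new Bin 1
  Item 0.23 -> Bin 1 (now 0.55)
  Item 0.32 -> Bin 1 (now 0.87)
  Item 0.53 -> new Bin 2
  Item 0.9 -> new Bin 3
Total bins used = 3

3


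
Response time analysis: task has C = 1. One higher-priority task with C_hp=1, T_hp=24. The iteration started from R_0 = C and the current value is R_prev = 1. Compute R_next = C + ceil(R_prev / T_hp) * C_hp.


R_next = C + ceil(R_prev / T_hp) * C_hp
ceil(1 / 24) = ceil(0.0417) = 1
Interference = 1 * 1 = 1
R_next = 1 + 1 = 2

2


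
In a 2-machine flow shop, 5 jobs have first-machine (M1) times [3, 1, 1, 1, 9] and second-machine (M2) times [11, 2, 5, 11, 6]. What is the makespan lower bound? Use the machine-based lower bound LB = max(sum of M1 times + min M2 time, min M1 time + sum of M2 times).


LB1 = sum(M1 times) + min(M2 times) = 15 + 2 = 17
LB2 = min(M1 times) + sum(M2 times) = 1 + 35 = 36
Lower bound = max(LB1, LB2) = max(17, 36) = 36

36


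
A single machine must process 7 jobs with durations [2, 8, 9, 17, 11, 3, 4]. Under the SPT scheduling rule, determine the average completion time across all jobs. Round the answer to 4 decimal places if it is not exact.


Sort jobs by processing time (SPT order): [2, 3, 4, 8, 9, 11, 17]
Compute completion times sequentially:
  Job 1: processing = 2, completes at 2
  Job 2: processing = 3, completes at 5
  Job 3: processing = 4, completes at 9
  Job 4: processing = 8, completes at 17
  Job 5: processing = 9, completes at 26
  Job 6: processing = 11, completes at 37
  Job 7: processing = 17, completes at 54
Sum of completion times = 150
Average completion time = 150/7 = 21.4286

21.4286


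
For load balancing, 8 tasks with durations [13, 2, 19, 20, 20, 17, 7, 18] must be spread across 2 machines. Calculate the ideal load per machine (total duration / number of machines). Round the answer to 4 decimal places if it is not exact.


Total processing time = 13 + 2 + 19 + 20 + 20 + 17 + 7 + 18 = 116
Number of machines = 2
Ideal balanced load = 116 / 2 = 58.0

58.0


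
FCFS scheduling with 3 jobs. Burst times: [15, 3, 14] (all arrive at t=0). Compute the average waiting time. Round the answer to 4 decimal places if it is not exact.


FCFS order (as given): [15, 3, 14]
Waiting times:
  Job 1: wait = 0
  Job 2: wait = 15
  Job 3: wait = 18
Sum of waiting times = 33
Average waiting time = 33/3 = 11.0

11.0


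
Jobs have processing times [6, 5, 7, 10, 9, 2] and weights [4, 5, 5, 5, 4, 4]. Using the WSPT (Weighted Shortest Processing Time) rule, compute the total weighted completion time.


Compute p/w ratios and sort ascending (WSPT): [(2, 4), (5, 5), (7, 5), (6, 4), (10, 5), (9, 4)]
Compute weighted completion times:
  Job (p=2,w=4): C=2, w*C=4*2=8
  Job (p=5,w=5): C=7, w*C=5*7=35
  Job (p=7,w=5): C=14, w*C=5*14=70
  Job (p=6,w=4): C=20, w*C=4*20=80
  Job (p=10,w=5): C=30, w*C=5*30=150
  Job (p=9,w=4): C=39, w*C=4*39=156
Total weighted completion time = 499

499


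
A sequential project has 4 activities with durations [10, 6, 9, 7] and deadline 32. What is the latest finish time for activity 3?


LF(activity 3) = deadline - sum of successor durations
Successors: activities 4 through 4 with durations [7]
Sum of successor durations = 7
LF = 32 - 7 = 25

25


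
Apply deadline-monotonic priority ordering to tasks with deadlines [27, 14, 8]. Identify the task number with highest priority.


Sort tasks by relative deadline (ascending):
  Task 3: deadline = 8
  Task 2: deadline = 14
  Task 1: deadline = 27
Priority order (highest first): [3, 2, 1]
Highest priority task = 3

3


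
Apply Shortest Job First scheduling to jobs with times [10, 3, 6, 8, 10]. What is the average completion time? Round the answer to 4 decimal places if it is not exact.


SJF order (ascending): [3, 6, 8, 10, 10]
Completion times:
  Job 1: burst=3, C=3
  Job 2: burst=6, C=9
  Job 3: burst=8, C=17
  Job 4: burst=10, C=27
  Job 5: burst=10, C=37
Average completion = 93/5 = 18.6

18.6


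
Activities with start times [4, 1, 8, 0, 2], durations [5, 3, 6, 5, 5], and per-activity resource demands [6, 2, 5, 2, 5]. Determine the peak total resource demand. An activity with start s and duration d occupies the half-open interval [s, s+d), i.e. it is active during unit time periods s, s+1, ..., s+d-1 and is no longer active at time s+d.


Each activity i is active on [start_i, start_i + duration_i).
Compute total resource usage per time slot:
  t=0: active resources = [2], total = 2
  t=1: active resources = [2, 2], total = 4
  t=2: active resources = [2, 2, 5], total = 9
  t=3: active resources = [2, 2, 5], total = 9
  t=4: active resources = [6, 2, 5], total = 13
  t=5: active resources = [6, 5], total = 11
  t=6: active resources = [6, 5], total = 11
  t=7: active resources = [6], total = 6
  t=8: active resources = [6, 5], total = 11
  t=9: active resources = [5], total = 5
  t=10: active resources = [5], total = 5
  t=11: active resources = [5], total = 5
  t=12: active resources = [5], total = 5
  t=13: active resources = [5], total = 5
Peak resource demand = 13

13


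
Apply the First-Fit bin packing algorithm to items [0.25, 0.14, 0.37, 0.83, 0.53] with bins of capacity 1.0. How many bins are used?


Place items sequentially using First-Fit:
  Item 0.25 -> new Bin 1
  Item 0.14 -> Bin 1 (now 0.39)
  Item 0.37 -> Bin 1 (now 0.76)
  Item 0.83 -> new Bin 2
  Item 0.53 -> new Bin 3
Total bins used = 3

3


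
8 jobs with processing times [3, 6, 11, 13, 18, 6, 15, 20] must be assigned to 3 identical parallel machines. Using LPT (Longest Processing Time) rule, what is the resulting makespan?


Sort jobs in decreasing order (LPT): [20, 18, 15, 13, 11, 6, 6, 3]
Assign each job to the least loaded machine:
  Machine 1: jobs [20, 6, 6], load = 32
  Machine 2: jobs [18, 11], load = 29
  Machine 3: jobs [15, 13, 3], load = 31
Makespan = max load = 32

32


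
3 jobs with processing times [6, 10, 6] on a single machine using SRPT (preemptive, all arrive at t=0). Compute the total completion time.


Since all jobs arrive at t=0, SRPT equals SPT ordering.
SPT order: [6, 6, 10]
Completion times:
  Job 1: p=6, C=6
  Job 2: p=6, C=12
  Job 3: p=10, C=22
Total completion time = 6 + 12 + 22 = 40

40


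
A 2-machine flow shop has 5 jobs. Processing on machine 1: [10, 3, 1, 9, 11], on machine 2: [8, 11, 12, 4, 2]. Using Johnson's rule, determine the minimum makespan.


Apply Johnson's rule:
  Group 1 (a <= b): [(3, 1, 12), (2, 3, 11)]
  Group 2 (a > b): [(1, 10, 8), (4, 9, 4), (5, 11, 2)]
Optimal job order: [3, 2, 1, 4, 5]
Schedule:
  Job 3: M1 done at 1, M2 done at 13
  Job 2: M1 done at 4, M2 done at 24
  Job 1: M1 done at 14, M2 done at 32
  Job 4: M1 done at 23, M2 done at 36
  Job 5: M1 done at 34, M2 done at 38
Makespan = 38

38


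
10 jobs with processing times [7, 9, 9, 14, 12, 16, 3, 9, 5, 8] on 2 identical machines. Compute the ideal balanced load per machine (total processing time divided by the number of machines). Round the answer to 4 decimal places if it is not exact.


Total processing time = 7 + 9 + 9 + 14 + 12 + 16 + 3 + 9 + 5 + 8 = 92
Number of machines = 2
Ideal balanced load = 92 / 2 = 46.0

46.0


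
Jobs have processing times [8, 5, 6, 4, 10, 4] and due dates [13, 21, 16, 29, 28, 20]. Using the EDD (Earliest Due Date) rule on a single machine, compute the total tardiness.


Sort by due date (EDD order): [(8, 13), (6, 16), (4, 20), (5, 21), (10, 28), (4, 29)]
Compute completion times and tardiness:
  Job 1: p=8, d=13, C=8, tardiness=max(0,8-13)=0
  Job 2: p=6, d=16, C=14, tardiness=max(0,14-16)=0
  Job 3: p=4, d=20, C=18, tardiness=max(0,18-20)=0
  Job 4: p=5, d=21, C=23, tardiness=max(0,23-21)=2
  Job 5: p=10, d=28, C=33, tardiness=max(0,33-28)=5
  Job 6: p=4, d=29, C=37, tardiness=max(0,37-29)=8
Total tardiness = 15

15


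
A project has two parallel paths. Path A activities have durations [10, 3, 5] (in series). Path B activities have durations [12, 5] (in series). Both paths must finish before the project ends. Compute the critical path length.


Path A total = 10 + 3 + 5 = 18
Path B total = 12 + 5 = 17
Critical path = longest path = max(18, 17) = 18

18


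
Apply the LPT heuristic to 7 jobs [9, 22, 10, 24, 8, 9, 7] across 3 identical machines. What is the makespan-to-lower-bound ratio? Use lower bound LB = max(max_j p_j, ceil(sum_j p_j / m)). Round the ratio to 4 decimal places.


LPT order: [24, 22, 10, 9, 9, 8, 7]
Machine loads after assignment: [31, 30, 28]
LPT makespan = 31
Lower bound = max(max_job, ceil(total/3)) = max(24, 30) = 30
Ratio = 31 / 30 = 1.0333

1.0333


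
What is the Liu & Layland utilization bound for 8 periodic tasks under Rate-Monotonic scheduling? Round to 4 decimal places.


Compute 2^(1/8) = 1.0905077327
Subtract 1: 1.0905077327 - 1 = 0.0905077327
Multiply by n: 8 * 0.0905077327 = 0.7240618616
Round to 4 dp: 0.7241

0.7241


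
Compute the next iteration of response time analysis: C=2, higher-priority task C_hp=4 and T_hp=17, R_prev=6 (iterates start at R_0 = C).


R_next = C + ceil(R_prev / T_hp) * C_hp
ceil(6 / 17) = ceil(0.3529) = 1
Interference = 1 * 4 = 4
R_next = 2 + 4 = 6
R_next = R_prev, so the iteration has converged (response time = 6).

6


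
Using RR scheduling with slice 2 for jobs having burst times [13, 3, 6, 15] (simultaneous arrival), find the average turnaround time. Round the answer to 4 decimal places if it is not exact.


Time quantum = 2
Execution trace:
  J1 runs 2 units, time = 2
  J2 runs 2 units, time = 4
  J3 runs 2 units, time = 6
  J4 runs 2 units, time = 8
  J1 runs 2 units, time = 10
  J2 runs 1 units, time = 11
  J3 runs 2 units, time = 13
  J4 runs 2 units, time = 15
  J1 runs 2 units, time = 17
  J3 runs 2 units, time = 19
  J4 runs 2 units, time = 21
  J1 runs 2 units, time = 23
  J4 runs 2 units, time = 25
  J1 runs 2 units, time = 27
  J4 runs 2 units, time = 29
  J1 runs 2 units, time = 31
  J4 runs 2 units, time = 33
  J1 runs 1 units, time = 34
  J4 runs 2 units, time = 36
  J4 runs 1 units, time = 37
Finish times: [34, 11, 19, 37]
Average turnaround = 101/4 = 25.25

25.25


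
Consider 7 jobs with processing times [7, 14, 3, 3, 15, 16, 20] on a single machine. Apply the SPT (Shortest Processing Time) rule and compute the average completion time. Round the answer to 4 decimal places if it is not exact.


Sort jobs by processing time (SPT order): [3, 3, 7, 14, 15, 16, 20]
Compute completion times sequentially:
  Job 1: processing = 3, completes at 3
  Job 2: processing = 3, completes at 6
  Job 3: processing = 7, completes at 13
  Job 4: processing = 14, completes at 27
  Job 5: processing = 15, completes at 42
  Job 6: processing = 16, completes at 58
  Job 7: processing = 20, completes at 78
Sum of completion times = 227
Average completion time = 227/7 = 32.4286

32.4286


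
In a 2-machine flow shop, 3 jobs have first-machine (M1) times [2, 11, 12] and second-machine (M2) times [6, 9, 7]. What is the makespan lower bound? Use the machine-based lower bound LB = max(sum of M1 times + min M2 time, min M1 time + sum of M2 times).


LB1 = sum(M1 times) + min(M2 times) = 25 + 6 = 31
LB2 = min(M1 times) + sum(M2 times) = 2 + 22 = 24
Lower bound = max(LB1, LB2) = max(31, 24) = 31

31


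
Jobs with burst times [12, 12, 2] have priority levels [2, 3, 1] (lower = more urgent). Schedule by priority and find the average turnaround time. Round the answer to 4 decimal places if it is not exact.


Sort by priority (ascending = highest first):
Order: [(1, 2), (2, 12), (3, 12)]
Completion times:
  Priority 1, burst=2, C=2
  Priority 2, burst=12, C=14
  Priority 3, burst=12, C=26
Average turnaround = 42/3 = 14.0

14.0


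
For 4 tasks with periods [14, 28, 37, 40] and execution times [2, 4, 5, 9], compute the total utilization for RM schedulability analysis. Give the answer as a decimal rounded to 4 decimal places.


Compute individual utilizations (exact fractions):
  Task 1: C/T = 2/14 = 1/7 (approx. 0.1429)
  Task 2: C/T = 4/28 = 1/7 (approx. 0.1429)
  Task 3: C/T = 5/37 (approx. 0.1351)
  Task 4: C/T = 9/40 (approx. 0.225)
Total utilization U = 1/7 + 1/7 + 5/37 + 9/40 = 6691/10360
Rounded to 4 decimal places: U = 0.6458
RM (Liu & Layland) bound for 4 tasks = 0.756828; compare with U = 6691/10360 (approx. 0.645849)
U <= bound, so schedulable by RM sufficient condition.

0.6458


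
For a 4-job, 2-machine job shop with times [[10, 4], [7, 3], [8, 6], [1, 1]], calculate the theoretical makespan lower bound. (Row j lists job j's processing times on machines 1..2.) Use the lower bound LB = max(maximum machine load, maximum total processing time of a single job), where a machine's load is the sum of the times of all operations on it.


Machine loads:
  Machine 1: 10 + 7 + 8 + 1 = 26
  Machine 2: 4 + 3 + 6 + 1 = 14
Max machine load = 26
Job totals:
  Job 1: 14
  Job 2: 10
  Job 3: 14
  Job 4: 2
Max job total = 14
Lower bound = max(26, 14) = 26

26


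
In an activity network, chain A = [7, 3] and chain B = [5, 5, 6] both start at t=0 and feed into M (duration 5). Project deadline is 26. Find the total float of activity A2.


Forward pass: ES(A2) = sum of predecessors on chain A = 7
EF = ES + duration = 7 + 3 = 10
Backward pass: LF(M) = deadline = 26; LS(M) = 26 - 5 = 21
LF(A2) = LS(M) - sum(successors on chain A) = 21 - 0 = 21
LS = LF - duration = 21 - 3 = 18
Total float = LS - ES = 18 - 7 = 11

11


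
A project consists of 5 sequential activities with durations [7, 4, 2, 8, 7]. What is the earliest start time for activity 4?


Activity 4 starts after activities 1 through 3 complete.
Predecessor durations: [7, 4, 2]
ES = 7 + 4 + 2 = 13

13


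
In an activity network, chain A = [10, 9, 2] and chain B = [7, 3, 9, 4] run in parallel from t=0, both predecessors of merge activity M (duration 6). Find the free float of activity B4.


ES(B4) = sum of predecessors on chain B = 19
EF(B4) = ES + duration = 19 + 4 = 23
Successor of B4 is M. ES(M) = max(sum(A), sum(B)) = max(21, 23) = 23
Free float = ES(successor) - EF(current) = 23 - 23 = 0

0


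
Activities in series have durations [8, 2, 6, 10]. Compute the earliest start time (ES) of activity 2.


Activity 2 starts after activities 1 through 1 complete.
Predecessor durations: [8]
ES = 8 = 8

8


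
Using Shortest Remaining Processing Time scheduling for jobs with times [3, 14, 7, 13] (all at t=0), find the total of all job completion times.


Since all jobs arrive at t=0, SRPT equals SPT ordering.
SPT order: [3, 7, 13, 14]
Completion times:
  Job 1: p=3, C=3
  Job 2: p=7, C=10
  Job 3: p=13, C=23
  Job 4: p=14, C=37
Total completion time = 3 + 10 + 23 + 37 = 73

73


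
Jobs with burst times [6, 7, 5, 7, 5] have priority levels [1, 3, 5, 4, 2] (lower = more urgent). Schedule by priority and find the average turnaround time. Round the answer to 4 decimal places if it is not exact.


Sort by priority (ascending = highest first):
Order: [(1, 6), (2, 5), (3, 7), (4, 7), (5, 5)]
Completion times:
  Priority 1, burst=6, C=6
  Priority 2, burst=5, C=11
  Priority 3, burst=7, C=18
  Priority 4, burst=7, C=25
  Priority 5, burst=5, C=30
Average turnaround = 90/5 = 18.0

18.0


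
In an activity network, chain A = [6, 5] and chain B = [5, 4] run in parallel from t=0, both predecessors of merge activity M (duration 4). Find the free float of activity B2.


ES(B2) = sum of predecessors on chain B = 5
EF(B2) = ES + duration = 5 + 4 = 9
Successor of B2 is M. ES(M) = max(sum(A), sum(B)) = max(11, 9) = 11
Free float = ES(successor) - EF(current) = 11 - 9 = 2

2


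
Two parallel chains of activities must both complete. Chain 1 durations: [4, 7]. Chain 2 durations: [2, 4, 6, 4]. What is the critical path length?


Path A total = 4 + 7 = 11
Path B total = 2 + 4 + 6 + 4 = 16
Critical path = longest path = max(11, 16) = 16

16


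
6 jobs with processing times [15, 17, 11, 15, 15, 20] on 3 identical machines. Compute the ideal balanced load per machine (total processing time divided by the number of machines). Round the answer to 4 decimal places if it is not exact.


Total processing time = 15 + 17 + 11 + 15 + 15 + 20 = 93
Number of machines = 3
Ideal balanced load = 93 / 3 = 31.0

31.0


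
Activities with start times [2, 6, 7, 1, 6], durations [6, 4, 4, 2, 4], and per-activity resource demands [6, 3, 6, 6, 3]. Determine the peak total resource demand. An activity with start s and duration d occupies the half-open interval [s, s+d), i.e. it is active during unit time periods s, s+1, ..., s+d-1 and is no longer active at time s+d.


Each activity i is active on [start_i, start_i + duration_i).
Compute total resource usage per time slot:
  t=0: active resources = [], total = 0
  t=1: active resources = [6], total = 6
  t=2: active resources = [6, 6], total = 12
  t=3: active resources = [6], total = 6
  t=4: active resources = [6], total = 6
  t=5: active resources = [6], total = 6
  t=6: active resources = [6, 3, 3], total = 12
  t=7: active resources = [6, 3, 6, 3], total = 18
  t=8: active resources = [3, 6, 3], total = 12
  t=9: active resources = [3, 6, 3], total = 12
  t=10: active resources = [6], total = 6
Peak resource demand = 18

18


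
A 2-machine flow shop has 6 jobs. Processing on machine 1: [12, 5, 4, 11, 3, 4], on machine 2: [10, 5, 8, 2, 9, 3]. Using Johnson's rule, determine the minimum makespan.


Apply Johnson's rule:
  Group 1 (a <= b): [(5, 3, 9), (3, 4, 8), (2, 5, 5)]
  Group 2 (a > b): [(1, 12, 10), (6, 4, 3), (4, 11, 2)]
Optimal job order: [5, 3, 2, 1, 6, 4]
Schedule:
  Job 5: M1 done at 3, M2 done at 12
  Job 3: M1 done at 7, M2 done at 20
  Job 2: M1 done at 12, M2 done at 25
  Job 1: M1 done at 24, M2 done at 35
  Job 6: M1 done at 28, M2 done at 38
  Job 4: M1 done at 39, M2 done at 41
Makespan = 41

41


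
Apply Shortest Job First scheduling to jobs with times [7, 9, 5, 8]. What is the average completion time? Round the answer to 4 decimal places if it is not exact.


SJF order (ascending): [5, 7, 8, 9]
Completion times:
  Job 1: burst=5, C=5
  Job 2: burst=7, C=12
  Job 3: burst=8, C=20
  Job 4: burst=9, C=29
Average completion = 66/4 = 16.5

16.5


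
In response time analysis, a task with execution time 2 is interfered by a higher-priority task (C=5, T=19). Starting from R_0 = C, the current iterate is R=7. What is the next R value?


R_next = C + ceil(R_prev / T_hp) * C_hp
ceil(7 / 19) = ceil(0.3684) = 1
Interference = 1 * 5 = 5
R_next = 2 + 5 = 7
R_next = R_prev, so the iteration has converged (response time = 7).

7


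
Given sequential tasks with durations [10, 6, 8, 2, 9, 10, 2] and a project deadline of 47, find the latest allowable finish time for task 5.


LF(activity 5) = deadline - sum of successor durations
Successors: activities 6 through 7 with durations [10, 2]
Sum of successor durations = 12
LF = 47 - 12 = 35

35


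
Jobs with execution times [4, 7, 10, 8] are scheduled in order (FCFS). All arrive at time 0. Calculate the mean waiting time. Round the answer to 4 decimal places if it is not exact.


FCFS order (as given): [4, 7, 10, 8]
Waiting times:
  Job 1: wait = 0
  Job 2: wait = 4
  Job 3: wait = 11
  Job 4: wait = 21
Sum of waiting times = 36
Average waiting time = 36/4 = 9.0

9.0


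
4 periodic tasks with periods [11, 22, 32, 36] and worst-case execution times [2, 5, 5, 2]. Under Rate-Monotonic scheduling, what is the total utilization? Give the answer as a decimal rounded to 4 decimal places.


Compute individual utilizations (exact fractions):
  Task 1: C/T = 2/11 (approx. 0.1818)
  Task 2: C/T = 5/22 (approx. 0.2273)
  Task 3: C/T = 5/32 (approx. 0.1563)
  Task 4: C/T = 2/36 = 1/18 (approx. 0.0556)
Total utilization U = 2/11 + 5/22 + 5/32 + 1/18 = 1967/3168
Rounded to 4 decimal places: U = 0.6209
RM (Liu & Layland) bound for 4 tasks = 0.756828; compare with U = 1967/3168 (approx. 0.620896)
U <= bound, so schedulable by RM sufficient condition.

0.6209


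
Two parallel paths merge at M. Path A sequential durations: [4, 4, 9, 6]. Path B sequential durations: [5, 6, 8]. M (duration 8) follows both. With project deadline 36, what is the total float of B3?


Forward pass: ES(B3) = sum of predecessors on chain B = 11
EF = ES + duration = 11 + 8 = 19
Backward pass: LF(M) = deadline = 36; LS(M) = 36 - 8 = 28
LF(B3) = LS(M) - sum(successors on chain B) = 28 - 0 = 28
LS = LF - duration = 28 - 8 = 20
Total float = LS - ES = 20 - 11 = 9

9


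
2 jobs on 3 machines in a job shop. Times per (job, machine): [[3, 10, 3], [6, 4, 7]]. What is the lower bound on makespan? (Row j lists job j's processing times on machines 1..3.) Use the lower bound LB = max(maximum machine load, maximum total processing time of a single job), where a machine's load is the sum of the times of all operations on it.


Machine loads:
  Machine 1: 3 + 6 = 9
  Machine 2: 10 + 4 = 14
  Machine 3: 3 + 7 = 10
Max machine load = 14
Job totals:
  Job 1: 16
  Job 2: 17
Max job total = 17
Lower bound = max(14, 17) = 17

17


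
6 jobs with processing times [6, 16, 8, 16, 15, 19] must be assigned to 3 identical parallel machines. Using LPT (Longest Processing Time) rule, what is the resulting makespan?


Sort jobs in decreasing order (LPT): [19, 16, 16, 15, 8, 6]
Assign each job to the least loaded machine:
  Machine 1: jobs [19, 6], load = 25
  Machine 2: jobs [16, 15], load = 31
  Machine 3: jobs [16, 8], load = 24
Makespan = max load = 31

31


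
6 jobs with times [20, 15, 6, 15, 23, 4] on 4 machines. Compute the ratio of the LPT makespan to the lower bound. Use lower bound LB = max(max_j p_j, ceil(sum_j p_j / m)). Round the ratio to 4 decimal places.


LPT order: [23, 20, 15, 15, 6, 4]
Machine loads after assignment: [23, 20, 21, 19]
LPT makespan = 23
Lower bound = max(max_job, ceil(total/4)) = max(23, 21) = 23
Ratio = 23 / 23 = 1.0

1.0


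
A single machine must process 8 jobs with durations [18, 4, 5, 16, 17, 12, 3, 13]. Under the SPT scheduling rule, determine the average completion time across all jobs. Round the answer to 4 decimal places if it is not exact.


Sort jobs by processing time (SPT order): [3, 4, 5, 12, 13, 16, 17, 18]
Compute completion times sequentially:
  Job 1: processing = 3, completes at 3
  Job 2: processing = 4, completes at 7
  Job 3: processing = 5, completes at 12
  Job 4: processing = 12, completes at 24
  Job 5: processing = 13, completes at 37
  Job 6: processing = 16, completes at 53
  Job 7: processing = 17, completes at 70
  Job 8: processing = 18, completes at 88
Sum of completion times = 294
Average completion time = 294/8 = 36.75

36.75


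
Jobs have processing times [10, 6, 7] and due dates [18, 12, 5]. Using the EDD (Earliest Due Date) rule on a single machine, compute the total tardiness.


Sort by due date (EDD order): [(7, 5), (6, 12), (10, 18)]
Compute completion times and tardiness:
  Job 1: p=7, d=5, C=7, tardiness=max(0,7-5)=2
  Job 2: p=6, d=12, C=13, tardiness=max(0,13-12)=1
  Job 3: p=10, d=18, C=23, tardiness=max(0,23-18)=5
Total tardiness = 8

8


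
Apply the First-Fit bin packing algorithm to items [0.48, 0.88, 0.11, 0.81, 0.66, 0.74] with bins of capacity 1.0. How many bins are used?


Place items sequentially using First-Fit:
  Item 0.48 -> new Bin 1
  Item 0.88 -> new Bin 2
  Item 0.11 -> Bin 1 (now 0.59)
  Item 0.81 -> new Bin 3
  Item 0.66 -> new Bin 4
  Item 0.74 -> new Bin 5
Total bins used = 5

5


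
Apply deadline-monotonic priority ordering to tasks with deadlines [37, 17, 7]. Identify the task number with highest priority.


Sort tasks by relative deadline (ascending):
  Task 3: deadline = 7
  Task 2: deadline = 17
  Task 1: deadline = 37
Priority order (highest first): [3, 2, 1]
Highest priority task = 3

3


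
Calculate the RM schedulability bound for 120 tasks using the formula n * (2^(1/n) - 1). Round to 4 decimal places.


Compute 2^(1/120) = 1.0057929411
Subtract 1: 1.0057929411 - 1 = 0.0057929411
Multiply by n: 120 * 0.0057929411 = 0.6951529320
Round to 4 dp: 0.6952

0.6952


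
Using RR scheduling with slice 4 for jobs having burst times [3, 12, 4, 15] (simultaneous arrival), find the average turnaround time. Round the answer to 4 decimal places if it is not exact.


Time quantum = 4
Execution trace:
  J1 runs 3 units, time = 3
  J2 runs 4 units, time = 7
  J3 runs 4 units, time = 11
  J4 runs 4 units, time = 15
  J2 runs 4 units, time = 19
  J4 runs 4 units, time = 23
  J2 runs 4 units, time = 27
  J4 runs 4 units, time = 31
  J4 runs 3 units, time = 34
Finish times: [3, 27, 11, 34]
Average turnaround = 75/4 = 18.75

18.75


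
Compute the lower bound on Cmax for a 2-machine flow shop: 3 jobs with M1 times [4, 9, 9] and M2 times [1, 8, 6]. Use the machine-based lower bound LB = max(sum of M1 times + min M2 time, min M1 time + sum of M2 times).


LB1 = sum(M1 times) + min(M2 times) = 22 + 1 = 23
LB2 = min(M1 times) + sum(M2 times) = 4 + 15 = 19
Lower bound = max(LB1, LB2) = max(23, 19) = 23

23


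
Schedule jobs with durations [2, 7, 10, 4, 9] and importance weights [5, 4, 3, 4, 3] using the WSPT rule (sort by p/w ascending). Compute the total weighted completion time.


Compute p/w ratios and sort ascending (WSPT): [(2, 5), (4, 4), (7, 4), (9, 3), (10, 3)]
Compute weighted completion times:
  Job (p=2,w=5): C=2, w*C=5*2=10
  Job (p=4,w=4): C=6, w*C=4*6=24
  Job (p=7,w=4): C=13, w*C=4*13=52
  Job (p=9,w=3): C=22, w*C=3*22=66
  Job (p=10,w=3): C=32, w*C=3*32=96
Total weighted completion time = 248

248


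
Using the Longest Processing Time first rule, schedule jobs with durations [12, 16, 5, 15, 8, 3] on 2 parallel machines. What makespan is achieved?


Sort jobs in decreasing order (LPT): [16, 15, 12, 8, 5, 3]
Assign each job to the least loaded machine:
  Machine 1: jobs [16, 8, 5], load = 29
  Machine 2: jobs [15, 12, 3], load = 30
Makespan = max load = 30

30


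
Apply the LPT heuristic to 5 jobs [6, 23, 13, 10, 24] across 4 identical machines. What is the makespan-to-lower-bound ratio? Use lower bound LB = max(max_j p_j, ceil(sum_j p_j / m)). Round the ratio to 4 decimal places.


LPT order: [24, 23, 13, 10, 6]
Machine loads after assignment: [24, 23, 13, 16]
LPT makespan = 24
Lower bound = max(max_job, ceil(total/4)) = max(24, 19) = 24
Ratio = 24 / 24 = 1.0

1.0


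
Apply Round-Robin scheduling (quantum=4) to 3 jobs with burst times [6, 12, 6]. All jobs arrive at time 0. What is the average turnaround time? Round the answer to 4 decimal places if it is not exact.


Time quantum = 4
Execution trace:
  J1 runs 4 units, time = 4
  J2 runs 4 units, time = 8
  J3 runs 4 units, time = 12
  J1 runs 2 units, time = 14
  J2 runs 4 units, time = 18
  J3 runs 2 units, time = 20
  J2 runs 4 units, time = 24
Finish times: [14, 24, 20]
Average turnaround = 58/3 = 19.3333

19.3333


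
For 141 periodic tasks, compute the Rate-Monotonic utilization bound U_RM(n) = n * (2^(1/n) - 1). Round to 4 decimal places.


Compute 2^(1/141) = 1.0049280405
Subtract 1: 1.0049280405 - 1 = 0.0049280405
Multiply by n: 141 * 0.0049280405 = 0.6948537105
Round to 4 dp: 0.6949

0.6949


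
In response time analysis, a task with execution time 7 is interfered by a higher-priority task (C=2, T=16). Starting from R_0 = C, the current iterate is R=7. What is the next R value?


R_next = C + ceil(R_prev / T_hp) * C_hp
ceil(7 / 16) = ceil(0.4375) = 1
Interference = 1 * 2 = 2
R_next = 7 + 2 = 9

9


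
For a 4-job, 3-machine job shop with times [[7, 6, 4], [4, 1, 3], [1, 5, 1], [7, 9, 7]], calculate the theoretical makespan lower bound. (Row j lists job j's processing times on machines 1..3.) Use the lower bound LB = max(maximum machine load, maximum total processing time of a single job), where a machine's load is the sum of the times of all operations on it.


Machine loads:
  Machine 1: 7 + 4 + 1 + 7 = 19
  Machine 2: 6 + 1 + 5 + 9 = 21
  Machine 3: 4 + 3 + 1 + 7 = 15
Max machine load = 21
Job totals:
  Job 1: 17
  Job 2: 8
  Job 3: 7
  Job 4: 23
Max job total = 23
Lower bound = max(21, 23) = 23

23


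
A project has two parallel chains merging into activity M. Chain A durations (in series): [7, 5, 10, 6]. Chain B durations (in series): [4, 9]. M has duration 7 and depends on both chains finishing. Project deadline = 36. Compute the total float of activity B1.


Forward pass: ES(B1) = sum of predecessors on chain B = 0
EF = ES + duration = 0 + 4 = 4
Backward pass: LF(M) = deadline = 36; LS(M) = 36 - 7 = 29
LF(B1) = LS(M) - sum(successors on chain B) = 29 - 9 = 20
LS = LF - duration = 20 - 4 = 16
Total float = LS - ES = 16 - 0 = 16

16


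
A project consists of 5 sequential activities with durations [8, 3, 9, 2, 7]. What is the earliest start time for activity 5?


Activity 5 starts after activities 1 through 4 complete.
Predecessor durations: [8, 3, 9, 2]
ES = 8 + 3 + 9 + 2 = 22

22


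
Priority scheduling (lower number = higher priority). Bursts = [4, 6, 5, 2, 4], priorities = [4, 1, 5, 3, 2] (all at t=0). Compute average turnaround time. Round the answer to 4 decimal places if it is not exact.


Sort by priority (ascending = highest first):
Order: [(1, 6), (2, 4), (3, 2), (4, 4), (5, 5)]
Completion times:
  Priority 1, burst=6, C=6
  Priority 2, burst=4, C=10
  Priority 3, burst=2, C=12
  Priority 4, burst=4, C=16
  Priority 5, burst=5, C=21
Average turnaround = 65/5 = 13.0

13.0


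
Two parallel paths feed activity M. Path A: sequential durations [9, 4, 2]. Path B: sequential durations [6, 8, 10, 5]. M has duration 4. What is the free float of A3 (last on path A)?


ES(A3) = sum of predecessors on chain A = 13
EF(A3) = ES + duration = 13 + 2 = 15
Successor of A3 is M. ES(M) = max(sum(A), sum(B)) = max(15, 29) = 29
Free float = ES(successor) - EF(current) = 29 - 15 = 14

14


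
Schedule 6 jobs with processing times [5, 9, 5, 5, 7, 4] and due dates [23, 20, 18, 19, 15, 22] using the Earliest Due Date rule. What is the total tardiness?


Sort by due date (EDD order): [(7, 15), (5, 18), (5, 19), (9, 20), (4, 22), (5, 23)]
Compute completion times and tardiness:
  Job 1: p=7, d=15, C=7, tardiness=max(0,7-15)=0
  Job 2: p=5, d=18, C=12, tardiness=max(0,12-18)=0
  Job 3: p=5, d=19, C=17, tardiness=max(0,17-19)=0
  Job 4: p=9, d=20, C=26, tardiness=max(0,26-20)=6
  Job 5: p=4, d=22, C=30, tardiness=max(0,30-22)=8
  Job 6: p=5, d=23, C=35, tardiness=max(0,35-23)=12
Total tardiness = 26

26


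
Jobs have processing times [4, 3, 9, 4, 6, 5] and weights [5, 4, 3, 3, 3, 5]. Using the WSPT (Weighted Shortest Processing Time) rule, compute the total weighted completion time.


Compute p/w ratios and sort ascending (WSPT): [(3, 4), (4, 5), (5, 5), (4, 3), (6, 3), (9, 3)]
Compute weighted completion times:
  Job (p=3,w=4): C=3, w*C=4*3=12
  Job (p=4,w=5): C=7, w*C=5*7=35
  Job (p=5,w=5): C=12, w*C=5*12=60
  Job (p=4,w=3): C=16, w*C=3*16=48
  Job (p=6,w=3): C=22, w*C=3*22=66
  Job (p=9,w=3): C=31, w*C=3*31=93
Total weighted completion time = 314

314


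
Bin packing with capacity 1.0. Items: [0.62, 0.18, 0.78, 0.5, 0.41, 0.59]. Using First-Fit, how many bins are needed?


Place items sequentially using First-Fit:
  Item 0.62 -> new Bin 1
  Item 0.18 -> Bin 1 (now 0.8)
  Item 0.78 -> new Bin 2
  Item 0.5 -> new Bin 3
  Item 0.41 -> Bin 3 (now 0.91)
  Item 0.59 -> new Bin 4
Total bins used = 4

4


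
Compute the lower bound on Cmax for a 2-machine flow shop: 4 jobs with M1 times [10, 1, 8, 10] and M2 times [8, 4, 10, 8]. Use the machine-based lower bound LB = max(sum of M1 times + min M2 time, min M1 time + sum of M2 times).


LB1 = sum(M1 times) + min(M2 times) = 29 + 4 = 33
LB2 = min(M1 times) + sum(M2 times) = 1 + 30 = 31
Lower bound = max(LB1, LB2) = max(33, 31) = 33

33


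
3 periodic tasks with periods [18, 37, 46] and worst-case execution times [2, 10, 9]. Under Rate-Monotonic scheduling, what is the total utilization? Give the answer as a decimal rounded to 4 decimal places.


Compute individual utilizations (exact fractions):
  Task 1: C/T = 2/18 = 1/9 (approx. 0.1111)
  Task 2: C/T = 10/37 (approx. 0.2703)
  Task 3: C/T = 9/46 (approx. 0.1957)
Total utilization U = 1/9 + 10/37 + 9/46 = 8839/15318
Rounded to 4 decimal places: U = 0.5770
RM (Liu & Layland) bound for 3 tasks = 0.779763; compare with U = 8839/15318 (approx. 0.577034)
U <= bound, so schedulable by RM sufficient condition.

0.5770
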